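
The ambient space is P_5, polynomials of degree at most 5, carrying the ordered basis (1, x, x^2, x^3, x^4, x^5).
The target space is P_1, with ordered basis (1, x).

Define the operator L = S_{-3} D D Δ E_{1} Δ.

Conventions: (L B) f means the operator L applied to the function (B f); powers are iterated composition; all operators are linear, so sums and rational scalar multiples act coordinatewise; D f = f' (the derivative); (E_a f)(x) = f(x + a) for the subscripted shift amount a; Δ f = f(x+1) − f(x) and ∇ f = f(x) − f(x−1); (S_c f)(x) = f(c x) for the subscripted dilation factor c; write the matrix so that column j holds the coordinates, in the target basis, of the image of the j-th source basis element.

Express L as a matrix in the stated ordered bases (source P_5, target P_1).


the matrix is [[0, 0, 0, 0, 24, 240]; [0, 0, 0, 0, 0, -360]] (rows listed top to bottom)

image of 1: 0
image of x: 0
image of x^2: 0
image of x^3: 0
image of x^4: 24
image of x^5: -360x + 240
each image's coordinates form column j of the matrix


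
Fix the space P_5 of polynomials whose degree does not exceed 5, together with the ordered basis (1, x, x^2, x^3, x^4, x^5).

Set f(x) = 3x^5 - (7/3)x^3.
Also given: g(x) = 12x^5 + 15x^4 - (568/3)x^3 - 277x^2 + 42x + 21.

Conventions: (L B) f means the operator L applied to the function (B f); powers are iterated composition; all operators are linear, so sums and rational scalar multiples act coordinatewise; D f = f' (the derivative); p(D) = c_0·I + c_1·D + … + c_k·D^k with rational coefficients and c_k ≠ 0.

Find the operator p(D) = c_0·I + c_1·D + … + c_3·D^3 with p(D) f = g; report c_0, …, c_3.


D^0 f = 3x^5 - (7/3)x^3
D^1 f = 15x^4 - 7x^2
D^2 f = 60x^3 - 14x
D^3 f = 180x^2 - 14
matching coefficients of g against c_0 f + c_1 Df + … from the top degree down determines the c_i
solution: c_0 = 4, c_1 = 1, c_2 = -3, c_3 = -3/2

p(D) = 4·I + D − 3·D^2 − (3/2)·D^3, i.e. c_0 = 4, c_1 = 1, c_2 = -3, c_3 = -3/2


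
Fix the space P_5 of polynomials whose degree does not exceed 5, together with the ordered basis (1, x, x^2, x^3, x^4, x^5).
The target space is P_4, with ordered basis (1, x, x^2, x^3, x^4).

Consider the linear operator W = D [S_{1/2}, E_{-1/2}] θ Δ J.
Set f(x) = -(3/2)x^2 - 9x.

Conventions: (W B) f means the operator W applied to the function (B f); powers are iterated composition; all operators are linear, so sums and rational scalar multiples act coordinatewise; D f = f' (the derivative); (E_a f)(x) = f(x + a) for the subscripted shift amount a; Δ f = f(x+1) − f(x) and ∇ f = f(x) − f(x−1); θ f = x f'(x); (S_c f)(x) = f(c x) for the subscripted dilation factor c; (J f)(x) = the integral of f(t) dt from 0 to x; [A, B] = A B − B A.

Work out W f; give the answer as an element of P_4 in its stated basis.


J f = -(1/2)x^3 - (9/2)x^2
Δ J f = -(3/2)x^2 - (21/2)x - 5
θ Δ J f = -3x^2 - (21/2)x
E_{-1/2} (θ Δ J) f = -3x^2 - (15/2)x + 9/2
S_{1/2} E_{-1/2} (θ Δ J) f = -(3/4)x^2 - (15/4)x + 9/2
S_{1/2} (θ Δ J) f = -(3/4)x^2 - (21/4)x
E_{-1/2} S_{1/2} (θ Δ J) f = -(3/4)x^2 - (9/2)x + 39/16
[S_{1/2}, E_{-1/2}] (θ Δ J) f = (3/4)x + 33/16
D [S_{1/2}, E_{-1/2}] (θ Δ J) f = 3/4

g(x) = 3/4


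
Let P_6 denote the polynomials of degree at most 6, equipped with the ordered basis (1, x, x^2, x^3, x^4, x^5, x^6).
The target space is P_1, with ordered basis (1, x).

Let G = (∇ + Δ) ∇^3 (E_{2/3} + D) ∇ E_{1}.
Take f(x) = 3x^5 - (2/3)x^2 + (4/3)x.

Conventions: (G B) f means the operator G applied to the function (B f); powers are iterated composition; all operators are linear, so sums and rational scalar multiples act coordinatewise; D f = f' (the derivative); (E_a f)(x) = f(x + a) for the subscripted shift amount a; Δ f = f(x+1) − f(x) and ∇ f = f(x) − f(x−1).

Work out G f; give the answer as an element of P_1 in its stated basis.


g(x) = 720

E_{1} f = 3x^5 + 15x^4 + 30x^3 + (88/3)x^2 + 15x + 11/3
∇ E_{1} f = 15x^4 + 30x^3 + 30x^2 + (41/3)x + 11/3
E_{2/3} (∇ E_{1}) f = 15x^4 + 70x^3 + 130x^2 + (1003/9)x + 1025/27
D (∇ E_{1}) f = 60x^3 + 90x^2 + 60x + 41/3
(E_{2/3} + D) (∇ E_{1}) f = 15x^4 + 130x^3 + 220x^2 + (1543/9)x + 1394/27
∇ (E_{2/3} + D) (∇ E_{1}) f = 60x^3 + 300x^2 + 110x + 598/9
∇ ∇ (E_{2/3} + D) (∇ E_{1}) f = 180x^2 + 420x - 130
∇ ∇ ∇ (E_{2/3} + D) (∇ E_{1}) f = 360x + 240
∇ ∇^3 (E_{2/3} + D) (∇ E_{1}) f = 360
Δ ∇^3 (E_{2/3} + D) (∇ E_{1}) f = 360
(∇ + Δ) ∇^3 (E_{2/3} + D) (∇ E_{1}) f = 720


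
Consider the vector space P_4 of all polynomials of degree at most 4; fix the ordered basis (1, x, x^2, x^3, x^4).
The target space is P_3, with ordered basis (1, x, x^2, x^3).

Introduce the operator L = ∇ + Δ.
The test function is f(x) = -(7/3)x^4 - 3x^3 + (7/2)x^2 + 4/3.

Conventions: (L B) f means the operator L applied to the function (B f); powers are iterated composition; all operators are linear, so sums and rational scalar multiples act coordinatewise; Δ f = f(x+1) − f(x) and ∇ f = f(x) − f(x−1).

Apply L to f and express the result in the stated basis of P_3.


∇ f = -(28/3)x^3 + 5x^2 + (20/3)x - 25/6
Δ f = -(28/3)x^3 - 23x^2 - (34/3)x - 11/6
(∇ + Δ) f = -(56/3)x^3 - 18x^2 - (14/3)x - 6

the image equals g(x) = -(56/3)x^3 - 18x^2 - (14/3)x - 6


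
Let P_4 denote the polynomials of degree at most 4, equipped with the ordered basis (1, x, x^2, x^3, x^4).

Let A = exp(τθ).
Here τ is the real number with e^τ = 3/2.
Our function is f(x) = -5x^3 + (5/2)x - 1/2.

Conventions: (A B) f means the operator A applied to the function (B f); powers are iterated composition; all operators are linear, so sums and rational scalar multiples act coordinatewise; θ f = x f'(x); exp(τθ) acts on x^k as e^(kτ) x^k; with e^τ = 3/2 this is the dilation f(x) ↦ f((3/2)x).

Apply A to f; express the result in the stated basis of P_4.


the image equals g(x) = -(135/8)x^3 + (15/4)x - 1/2

exp(τθ) x^k = e^(kτ) x^k; with e^τ = 3/2 this sends x^k to (3/2)^k x^k
x ↦ 3/2 x
x^3 ↦ 27/8 x^3
applying this coordinatewise to f: exp(τθ) f = -(135/8)x^3 + (15/4)x - 1/2


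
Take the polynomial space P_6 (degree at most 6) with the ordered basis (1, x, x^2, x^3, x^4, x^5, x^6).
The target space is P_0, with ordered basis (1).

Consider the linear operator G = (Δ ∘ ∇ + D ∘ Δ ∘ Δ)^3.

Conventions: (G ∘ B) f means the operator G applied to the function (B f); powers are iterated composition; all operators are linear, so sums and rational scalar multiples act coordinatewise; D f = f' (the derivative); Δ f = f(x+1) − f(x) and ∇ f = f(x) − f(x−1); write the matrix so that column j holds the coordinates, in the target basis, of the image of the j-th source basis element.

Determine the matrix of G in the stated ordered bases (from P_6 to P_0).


image of 1: 0
image of x: 0
image of x^2: 0
image of x^3: 0
image of x^4: 0
image of x^5: 0
image of x^6: 720
each image's coordinates form column j of the matrix

the matrix is [[0, 0, 0, 0, 0, 0, 720]] (rows listed top to bottom)


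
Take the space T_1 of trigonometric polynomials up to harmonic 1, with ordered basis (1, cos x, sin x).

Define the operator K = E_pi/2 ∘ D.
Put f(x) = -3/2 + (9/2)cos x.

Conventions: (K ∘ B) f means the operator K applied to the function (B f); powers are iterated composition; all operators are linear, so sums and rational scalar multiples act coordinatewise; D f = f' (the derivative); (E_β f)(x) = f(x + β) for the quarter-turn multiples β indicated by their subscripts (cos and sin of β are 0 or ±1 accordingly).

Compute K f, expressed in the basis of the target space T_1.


D f = -(9/2)sin x
E_pi/2 D f = -(9/2)cos x

g(x) = -(9/2)cos x


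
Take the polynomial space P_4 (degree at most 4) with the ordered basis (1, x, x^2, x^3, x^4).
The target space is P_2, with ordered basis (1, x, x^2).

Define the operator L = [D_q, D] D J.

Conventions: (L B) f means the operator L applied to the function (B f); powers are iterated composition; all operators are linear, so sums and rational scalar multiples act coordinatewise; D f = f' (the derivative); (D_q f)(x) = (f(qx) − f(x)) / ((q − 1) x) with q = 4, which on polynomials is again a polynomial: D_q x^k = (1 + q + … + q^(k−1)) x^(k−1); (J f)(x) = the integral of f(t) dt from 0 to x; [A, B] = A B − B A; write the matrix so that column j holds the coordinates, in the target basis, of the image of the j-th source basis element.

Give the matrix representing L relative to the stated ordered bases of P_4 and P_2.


image of 1: 0
image of x: 0
image of x^2: -3
image of x^3: -27x
image of x^4: -171x^2
each image's coordinates form column j of the matrix

the matrix is [[0, 0, -3, 0, 0]; [0, 0, 0, -27, 0]; [0, 0, 0, 0, -171]] (rows listed top to bottom)


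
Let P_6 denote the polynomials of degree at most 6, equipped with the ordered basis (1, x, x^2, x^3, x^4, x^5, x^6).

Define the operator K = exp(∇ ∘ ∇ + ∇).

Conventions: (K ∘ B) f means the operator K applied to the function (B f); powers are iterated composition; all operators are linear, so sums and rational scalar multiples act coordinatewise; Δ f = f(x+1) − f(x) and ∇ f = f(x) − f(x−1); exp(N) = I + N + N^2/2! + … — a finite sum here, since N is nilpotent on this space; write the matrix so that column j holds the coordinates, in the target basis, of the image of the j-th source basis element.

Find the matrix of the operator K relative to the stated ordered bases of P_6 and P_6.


the matrix is [[1, 1, 2, -1, 3, -38, 203]; [0, 1, 2, 6, -4, 15, -228]; [0, 0, 1, 3, 12, -10, 45]; [0, 0, 0, 1, 4, 20, -20]; [0, 0, 0, 0, 1, 5, 30]; [0, 0, 0, 0, 0, 1, 6]; [0, 0, 0, 0, 0, 0, 1]] (rows listed top to bottom)

image of 1: 1
image of x: x + 1
image of x^2: x^2 + 2x + 2
image of x^3: x^3 + 3x^2 + 6x - 1
image of x^4: x^4 + 4x^3 + 12x^2 - 4x + 3
image of x^5: x^5 + 5x^4 + 20x^3 - 10x^2 + 15x - 38
image of x^6: x^6 + 6x^5 + 30x^4 - 20x^3 + 45x^2 - 228x + 203
each image's coordinates form column j of the matrix


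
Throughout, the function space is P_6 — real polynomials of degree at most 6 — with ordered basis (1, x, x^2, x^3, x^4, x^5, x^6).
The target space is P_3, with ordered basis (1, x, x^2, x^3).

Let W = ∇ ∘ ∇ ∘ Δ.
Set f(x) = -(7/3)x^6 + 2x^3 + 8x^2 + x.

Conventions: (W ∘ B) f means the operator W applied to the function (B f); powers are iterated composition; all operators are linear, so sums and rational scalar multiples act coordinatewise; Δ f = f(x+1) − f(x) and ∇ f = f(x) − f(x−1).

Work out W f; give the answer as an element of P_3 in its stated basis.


the result is g(x) = -280x^3 + 420x^2 - 420x + 152

Δ f = -14x^5 - 35x^4 - (140/3)x^3 - 29x^2 + 8x + 26/3
∇ Δ f = -70x^4 - 70x^2 + 12x + 34/3
∇ ∇ Δ f = -280x^3 + 420x^2 - 420x + 152


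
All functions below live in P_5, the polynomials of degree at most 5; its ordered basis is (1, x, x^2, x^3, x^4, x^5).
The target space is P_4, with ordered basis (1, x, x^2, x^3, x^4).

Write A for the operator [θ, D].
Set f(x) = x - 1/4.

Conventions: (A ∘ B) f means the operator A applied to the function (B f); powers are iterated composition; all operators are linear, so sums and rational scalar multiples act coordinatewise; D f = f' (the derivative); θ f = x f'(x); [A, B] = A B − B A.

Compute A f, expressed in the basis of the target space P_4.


D f = 1
θ D f = 0
θ f = x
D θ f = 1
[θ, D] f = -1

the image equals g(x) = -1


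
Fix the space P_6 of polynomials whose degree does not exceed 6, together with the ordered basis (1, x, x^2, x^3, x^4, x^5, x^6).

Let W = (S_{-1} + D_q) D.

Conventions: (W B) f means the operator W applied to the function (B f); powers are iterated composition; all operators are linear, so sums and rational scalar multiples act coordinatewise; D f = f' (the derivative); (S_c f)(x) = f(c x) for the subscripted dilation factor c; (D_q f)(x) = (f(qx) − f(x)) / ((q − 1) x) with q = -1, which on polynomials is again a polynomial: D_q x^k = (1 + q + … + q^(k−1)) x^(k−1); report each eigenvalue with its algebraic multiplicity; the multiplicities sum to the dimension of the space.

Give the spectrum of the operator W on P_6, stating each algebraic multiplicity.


image of 1: 0
image of x: 1
image of x^2: -2x + 2
image of x^3: 3x^2
image of x^4: -4x^3 + 4x^2
image of x^5: 5x^4
image of x^6: -6x^5 + 6x^4
the matrix is upper triangular; its diagonal is (0, 0, 0, 0, 0, 0, 0)
for a triangular matrix the eigenvalues are the diagonal entries, with algebraic multiplicity their repetition count

λ = 0 (multiplicity 7)


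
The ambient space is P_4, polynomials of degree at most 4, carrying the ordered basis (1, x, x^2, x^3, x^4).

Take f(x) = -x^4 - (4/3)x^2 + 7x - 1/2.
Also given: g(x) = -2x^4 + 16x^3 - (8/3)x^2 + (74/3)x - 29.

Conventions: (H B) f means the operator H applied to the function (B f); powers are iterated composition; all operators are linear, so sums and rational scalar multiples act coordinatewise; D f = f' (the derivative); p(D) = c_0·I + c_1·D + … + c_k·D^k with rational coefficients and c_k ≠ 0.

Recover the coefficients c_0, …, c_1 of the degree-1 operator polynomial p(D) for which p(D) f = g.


D^0 f = -x^4 - (4/3)x^2 + 7x - 1/2
D^1 f = -4x^3 - (8/3)x + 7
matching coefficients of g against c_0 f + c_1 Df + … from the top degree down determines the c_i
solution: c_0 = 2, c_1 = -4

p(D) = 2·I − 4·D, i.e. c_0 = 2, c_1 = -4


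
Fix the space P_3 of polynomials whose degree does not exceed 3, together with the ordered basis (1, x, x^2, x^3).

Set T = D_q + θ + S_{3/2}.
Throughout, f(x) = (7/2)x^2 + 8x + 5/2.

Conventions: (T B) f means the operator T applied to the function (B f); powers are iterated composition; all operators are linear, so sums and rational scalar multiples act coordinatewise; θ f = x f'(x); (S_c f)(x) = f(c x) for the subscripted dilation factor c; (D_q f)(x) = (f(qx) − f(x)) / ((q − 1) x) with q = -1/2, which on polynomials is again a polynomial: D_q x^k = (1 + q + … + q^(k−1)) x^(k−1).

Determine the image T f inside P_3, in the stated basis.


g(x) = (119/8)x^2 + (87/4)x + 21/2

D_q f = (7/4)x + 8
θ f = 7x^2 + 8x
S_{3/2} f = (63/8)x^2 + 12x + 5/2
(D_q + θ + S_{3/2}) f = (119/8)x^2 + (87/4)x + 21/2


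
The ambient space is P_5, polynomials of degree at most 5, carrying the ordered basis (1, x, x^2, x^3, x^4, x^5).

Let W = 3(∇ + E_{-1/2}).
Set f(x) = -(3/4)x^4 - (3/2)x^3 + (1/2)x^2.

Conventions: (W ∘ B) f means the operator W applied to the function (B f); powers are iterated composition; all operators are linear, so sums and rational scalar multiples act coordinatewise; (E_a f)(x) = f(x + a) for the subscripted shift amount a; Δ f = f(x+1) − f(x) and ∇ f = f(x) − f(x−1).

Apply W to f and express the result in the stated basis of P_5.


∇ f = -3x^3 + (5/2)x - 5/4
E_{-1/2} f = -(3/4)x^4 + (13/8)x^2 - (5/4)x + 17/64
(∇ + E_{-1/2}) f = -(3/4)x^4 - 3x^3 + (13/8)x^2 + (5/4)x - 63/64
(3(∇ + E_{-1/2})) f = -(9/4)x^4 - 9x^3 + (39/8)x^2 + (15/4)x - 189/64

the image equals g(x) = -(9/4)x^4 - 9x^3 + (39/8)x^2 + (15/4)x - 189/64


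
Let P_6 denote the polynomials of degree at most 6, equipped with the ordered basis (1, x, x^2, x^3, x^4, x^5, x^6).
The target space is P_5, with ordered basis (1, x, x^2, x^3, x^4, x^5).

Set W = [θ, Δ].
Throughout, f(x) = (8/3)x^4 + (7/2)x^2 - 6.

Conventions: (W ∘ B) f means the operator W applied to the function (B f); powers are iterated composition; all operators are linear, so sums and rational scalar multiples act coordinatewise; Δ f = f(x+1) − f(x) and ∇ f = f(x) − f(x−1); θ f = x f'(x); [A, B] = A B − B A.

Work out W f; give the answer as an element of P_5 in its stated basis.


Δ f = (32/3)x^3 + 16x^2 + (53/3)x + 37/6
θ Δ f = 32x^3 + 32x^2 + (53/3)x
θ f = (32/3)x^4 + 7x^2
Δ θ f = (128/3)x^3 + 64x^2 + (170/3)x + 53/3
[θ, Δ] f = -(32/3)x^3 - 32x^2 - 39x - 53/3

g(x) = -(32/3)x^3 - 32x^2 - 39x - 53/3


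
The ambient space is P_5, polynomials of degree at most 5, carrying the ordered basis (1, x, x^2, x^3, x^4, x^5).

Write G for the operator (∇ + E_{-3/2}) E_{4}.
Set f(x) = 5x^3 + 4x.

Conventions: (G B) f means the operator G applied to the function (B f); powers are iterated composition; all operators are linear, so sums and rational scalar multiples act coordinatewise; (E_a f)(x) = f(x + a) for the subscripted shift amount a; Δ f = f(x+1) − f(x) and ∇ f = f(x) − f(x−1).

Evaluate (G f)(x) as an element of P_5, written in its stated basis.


the image equals g(x) = 5x^3 + (105/2)x^2 + (811/4)x + 2217/8

E_{4} f = 5x^3 + 60x^2 + 244x + 336
∇ E_{4} f = 15x^2 + 105x + 189
E_{-3/2} E_{4} f = 5x^3 + (75/2)x^2 + (391/4)x + 705/8
(∇ + E_{-3/2}) E_{4} f = 5x^3 + (105/2)x^2 + (811/4)x + 2217/8


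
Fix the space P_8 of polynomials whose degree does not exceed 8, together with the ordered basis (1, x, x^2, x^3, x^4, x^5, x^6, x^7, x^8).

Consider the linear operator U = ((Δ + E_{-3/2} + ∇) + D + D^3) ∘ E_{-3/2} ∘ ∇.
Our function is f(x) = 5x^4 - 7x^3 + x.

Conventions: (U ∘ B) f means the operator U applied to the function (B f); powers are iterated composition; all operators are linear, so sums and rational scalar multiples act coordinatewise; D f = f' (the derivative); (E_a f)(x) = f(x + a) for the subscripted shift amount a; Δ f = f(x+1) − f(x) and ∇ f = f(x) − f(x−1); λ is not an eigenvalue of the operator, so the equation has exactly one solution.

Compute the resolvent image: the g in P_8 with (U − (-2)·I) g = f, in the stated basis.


write g with unknown coordinates in the stated basis and equate coefficients in (U − (-2)·I) g = f
solving from the highest basis element down gives g = (5/2)x^4 - (17/2)x^3 + (81/4)x^2 - (75/2)x + 225/8
check: U g = 10x^3 - (81/2)x^2 + 76x - 225/4
so U g − (-2)·g = 5x^4 - 7x^3 + x = f ✓

the result is g(x) = (5/2)x^4 - (17/2)x^3 + (81/4)x^2 - (75/2)x + 225/8


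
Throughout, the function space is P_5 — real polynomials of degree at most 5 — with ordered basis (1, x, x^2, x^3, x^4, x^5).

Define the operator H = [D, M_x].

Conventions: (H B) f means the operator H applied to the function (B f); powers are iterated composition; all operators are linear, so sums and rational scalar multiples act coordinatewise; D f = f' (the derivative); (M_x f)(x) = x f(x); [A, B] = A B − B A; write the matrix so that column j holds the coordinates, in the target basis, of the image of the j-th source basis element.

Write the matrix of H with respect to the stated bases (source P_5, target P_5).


image of 1: 1
image of x: x
image of x^2: x^2
image of x^3: x^3
image of x^4: x^4
image of x^5: x^5
each image's coordinates form column j of the matrix

the matrix is [[1, 0, 0, 0, 0, 0]; [0, 1, 0, 0, 0, 0]; [0, 0, 1, 0, 0, 0]; [0, 0, 0, 1, 0, 0]; [0, 0, 0, 0, 1, 0]; [0, 0, 0, 0, 0, 1]] (rows listed top to bottom)


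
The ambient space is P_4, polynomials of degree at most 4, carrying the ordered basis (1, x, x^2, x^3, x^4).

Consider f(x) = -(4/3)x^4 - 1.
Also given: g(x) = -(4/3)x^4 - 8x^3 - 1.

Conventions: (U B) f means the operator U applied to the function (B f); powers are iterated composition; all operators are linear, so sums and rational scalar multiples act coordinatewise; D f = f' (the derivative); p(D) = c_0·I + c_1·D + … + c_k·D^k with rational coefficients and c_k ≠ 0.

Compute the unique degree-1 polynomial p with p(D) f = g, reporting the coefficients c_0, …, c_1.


p(D) = I + (3/2)·D, i.e. c_0 = 1, c_1 = 3/2

D^0 f = -(4/3)x^4 - 1
D^1 f = -(16/3)x^3
matching coefficients of g against c_0 f + c_1 Df + … from the top degree down determines the c_i
solution: c_0 = 1, c_1 = 3/2


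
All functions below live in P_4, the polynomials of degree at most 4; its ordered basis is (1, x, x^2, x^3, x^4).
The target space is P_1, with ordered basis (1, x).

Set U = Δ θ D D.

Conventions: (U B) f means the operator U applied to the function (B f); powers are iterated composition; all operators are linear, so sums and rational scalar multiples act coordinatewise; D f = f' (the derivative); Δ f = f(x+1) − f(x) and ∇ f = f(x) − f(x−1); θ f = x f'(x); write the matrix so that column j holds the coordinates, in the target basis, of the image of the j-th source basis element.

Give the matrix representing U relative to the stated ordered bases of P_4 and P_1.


image of 1: 0
image of x: 0
image of x^2: 0
image of x^3: 6
image of x^4: 48x + 24
each image's coordinates form column j of the matrix

the matrix is [[0, 0, 0, 6, 24]; [0, 0, 0, 0, 48]] (rows listed top to bottom)


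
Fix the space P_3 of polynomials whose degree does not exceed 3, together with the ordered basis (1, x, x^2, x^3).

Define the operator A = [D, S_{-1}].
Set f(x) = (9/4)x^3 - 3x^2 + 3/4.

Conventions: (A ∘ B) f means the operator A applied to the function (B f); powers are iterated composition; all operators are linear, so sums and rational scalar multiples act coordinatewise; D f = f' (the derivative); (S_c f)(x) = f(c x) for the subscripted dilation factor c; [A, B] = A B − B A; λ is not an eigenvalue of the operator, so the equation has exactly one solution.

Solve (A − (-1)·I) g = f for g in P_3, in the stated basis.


write g with unknown coordinates in the stated basis and equate coefficients in (A − (-1)·I) g = f
solving from the highest basis element down gives g = (9/4)x^3 + (21/2)x^2 - 42x - 333/4
check: A g = -(27/2)x^2 + 42x + 84
so A g − (-1)·g = (9/4)x^3 - 3x^2 + 3/4 = f ✓

g(x) = (9/4)x^3 + (21/2)x^2 - 42x - 333/4


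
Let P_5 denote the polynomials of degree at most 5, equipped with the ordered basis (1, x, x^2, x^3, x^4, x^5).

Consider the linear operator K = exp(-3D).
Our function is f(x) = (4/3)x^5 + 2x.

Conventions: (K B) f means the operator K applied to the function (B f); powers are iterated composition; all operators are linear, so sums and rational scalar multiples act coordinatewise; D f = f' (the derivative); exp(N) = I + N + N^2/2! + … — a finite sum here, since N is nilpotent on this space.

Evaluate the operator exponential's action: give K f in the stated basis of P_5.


the image equals g(x) = (4/3)x^5 - 20x^4 + 120x^3 - 360x^2 + 542x - 330

order-1 term: -20x^4 - 6
order-2 term: 120x^3
order-3 term: -360x^2
order-4 term: 540x
order-5 term: -324
the series for exp(-3D) f terminates at order 5
exp(-3D) f = (4/3)x^5 - 20x^4 + 120x^3 - 360x^2 + 542x - 330


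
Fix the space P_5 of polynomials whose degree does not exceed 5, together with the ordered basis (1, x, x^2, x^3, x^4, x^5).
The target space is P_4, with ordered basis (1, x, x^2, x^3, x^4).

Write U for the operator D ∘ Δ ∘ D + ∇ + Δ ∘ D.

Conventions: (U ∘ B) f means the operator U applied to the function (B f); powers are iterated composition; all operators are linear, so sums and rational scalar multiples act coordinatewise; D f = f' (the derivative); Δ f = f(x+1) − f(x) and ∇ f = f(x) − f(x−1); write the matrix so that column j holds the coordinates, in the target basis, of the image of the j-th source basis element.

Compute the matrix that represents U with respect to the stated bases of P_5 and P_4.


the matrix is [[0, 1, 1, 10, 15, 26]; [0, 0, 2, 3, 40, 75]; [0, 0, 0, 3, 6, 100]; [0, 0, 0, 0, 4, 10]; [0, 0, 0, 0, 0, 5]] (rows listed top to bottom)

image of 1: 0
image of x: 1
image of x^2: 2x + 1
image of x^3: 3x^2 + 3x + 10
image of x^4: 4x^3 + 6x^2 + 40x + 15
image of x^5: 5x^4 + 10x^3 + 100x^2 + 75x + 26
each image's coordinates form column j of the matrix


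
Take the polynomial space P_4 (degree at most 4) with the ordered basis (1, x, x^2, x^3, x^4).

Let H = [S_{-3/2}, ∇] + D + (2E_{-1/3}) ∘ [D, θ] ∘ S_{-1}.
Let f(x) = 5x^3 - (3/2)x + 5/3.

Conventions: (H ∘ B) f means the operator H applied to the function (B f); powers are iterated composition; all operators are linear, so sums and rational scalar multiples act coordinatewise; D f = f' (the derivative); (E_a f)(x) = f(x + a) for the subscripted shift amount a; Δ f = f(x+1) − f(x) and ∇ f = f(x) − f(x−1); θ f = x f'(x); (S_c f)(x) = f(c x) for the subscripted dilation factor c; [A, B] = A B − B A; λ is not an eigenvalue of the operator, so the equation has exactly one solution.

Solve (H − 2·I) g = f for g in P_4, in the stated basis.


write g with unknown coordinates in the stated basis and equate coefficients in (H − 2·I) g = f
solving from the highest basis element down gives g = -(5/2)x^3 - (555/32)x^2 + (2021/128)x + 3633/512
check: H g = -(555/16)x^2 + (1925/64)x + 12179/768
so H g − 2·g = 5x^3 - (3/2)x + 5/3 = f ✓

g(x) = -(5/2)x^3 - (555/32)x^2 + (2021/128)x + 3633/512


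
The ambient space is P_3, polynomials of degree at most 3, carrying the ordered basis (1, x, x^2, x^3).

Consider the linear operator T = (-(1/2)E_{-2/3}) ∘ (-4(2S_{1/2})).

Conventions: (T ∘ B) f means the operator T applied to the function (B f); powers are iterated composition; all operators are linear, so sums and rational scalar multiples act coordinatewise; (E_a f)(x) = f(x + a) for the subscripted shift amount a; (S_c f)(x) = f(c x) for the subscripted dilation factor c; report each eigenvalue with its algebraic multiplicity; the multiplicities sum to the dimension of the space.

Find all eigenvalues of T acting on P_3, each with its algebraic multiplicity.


λ = 1/2 (multiplicity 1), λ = 1 (multiplicity 1), λ = 2 (multiplicity 1), λ = 4 (multiplicity 1)

image of 1: 4
image of x: 2x - 4/3
image of x^2: x^2 - (4/3)x + 4/9
image of x^3: (1/2)x^3 - x^2 + (2/3)x - 4/27
the matrix is upper triangular; its diagonal is (4, 2, 1, 1/2)
for a triangular matrix the eigenvalues are the diagonal entries, with algebraic multiplicity their repetition count


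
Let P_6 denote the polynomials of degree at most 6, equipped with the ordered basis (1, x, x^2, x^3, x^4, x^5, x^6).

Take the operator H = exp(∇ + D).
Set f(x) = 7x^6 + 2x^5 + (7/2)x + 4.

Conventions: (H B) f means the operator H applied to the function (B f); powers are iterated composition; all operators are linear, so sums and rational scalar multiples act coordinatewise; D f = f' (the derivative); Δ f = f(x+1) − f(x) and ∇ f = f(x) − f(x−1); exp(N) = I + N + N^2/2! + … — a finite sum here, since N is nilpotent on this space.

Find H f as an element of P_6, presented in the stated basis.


g(x) = 7x^6 + 86x^5 + 335x^4 + 480x^3 + 270x^2 + (299/2)x + 52

order-1 term: 84x^5 - 85x^4 + 120x^3 - 85x^2 + 32x + 2
order-2 term: 420x^4 - 760x^3 + 1035x^2 - 730x + 219
order-3 term: 1120x^3 - 2360x^2 + 2700x - 1225
order-4 term: 1680x^2 - 3200x + 2220
order-5 term: 1344x - 1616
order-6 term: 448
the series for exp(∇ + D) f terminates at order 6
exp(∇ + D) f = 7x^6 + 86x^5 + 335x^4 + 480x^3 + 270x^2 + (299/2)x + 52


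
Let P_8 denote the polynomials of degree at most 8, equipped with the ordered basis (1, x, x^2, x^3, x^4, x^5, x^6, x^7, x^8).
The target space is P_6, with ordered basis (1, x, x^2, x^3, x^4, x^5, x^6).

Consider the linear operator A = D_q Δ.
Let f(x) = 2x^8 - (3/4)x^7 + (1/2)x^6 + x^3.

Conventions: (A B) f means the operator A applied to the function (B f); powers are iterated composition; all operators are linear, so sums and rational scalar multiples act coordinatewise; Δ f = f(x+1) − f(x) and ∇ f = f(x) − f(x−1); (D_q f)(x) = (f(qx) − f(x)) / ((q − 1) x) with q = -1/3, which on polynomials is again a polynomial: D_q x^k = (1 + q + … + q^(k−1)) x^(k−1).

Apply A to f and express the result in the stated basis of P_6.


Δ f = 16x^7 + (203/4)x^6 + (397/4)x^5 + (485/4)x^4 + (383/4)x^3 + (203/4)x^2 + (67/4)x + 11/4
D_q Δ f = (8752/729)x^6 + (18473/486)x^5 + (24217/324)x^4 + (2425/27)x^3 + (2681/36)x^2 + (203/6)x + 67/4

g(x) = (8752/729)x^6 + (18473/486)x^5 + (24217/324)x^4 + (2425/27)x^3 + (2681/36)x^2 + (203/6)x + 67/4


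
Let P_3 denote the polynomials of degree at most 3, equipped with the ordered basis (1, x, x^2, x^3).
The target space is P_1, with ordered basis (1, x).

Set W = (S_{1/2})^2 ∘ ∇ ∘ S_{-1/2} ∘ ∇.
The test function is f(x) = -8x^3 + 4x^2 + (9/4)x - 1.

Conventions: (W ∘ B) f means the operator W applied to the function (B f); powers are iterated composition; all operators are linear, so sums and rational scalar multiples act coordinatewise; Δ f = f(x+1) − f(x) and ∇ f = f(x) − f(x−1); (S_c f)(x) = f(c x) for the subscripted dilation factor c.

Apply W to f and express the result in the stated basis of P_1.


∇ f = -24x^2 + 32x - 39/4
S_{-1/2} ∇ f = -6x^2 - 16x - 39/4
∇ S_{-1/2} ∇ f = -12x - 10
S_{1/2} (∇ ∘ S_{-1/2} ∘ ∇) f = -6x - 10
S_{1/2} S_{1/2} (∇ ∘ S_{-1/2} ∘ ∇) f = -3x - 10

g(x) = -3x - 10


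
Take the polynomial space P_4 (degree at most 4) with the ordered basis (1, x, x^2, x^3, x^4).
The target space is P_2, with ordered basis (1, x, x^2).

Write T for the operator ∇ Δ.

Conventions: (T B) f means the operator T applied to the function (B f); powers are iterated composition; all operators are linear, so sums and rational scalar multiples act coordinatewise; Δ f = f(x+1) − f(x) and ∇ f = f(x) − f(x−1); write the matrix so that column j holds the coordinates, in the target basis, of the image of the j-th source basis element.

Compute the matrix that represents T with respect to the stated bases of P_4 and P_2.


image of 1: 0
image of x: 0
image of x^2: 2
image of x^3: 6x
image of x^4: 12x^2 + 2
each image's coordinates form column j of the matrix

the matrix is [[0, 0, 2, 0, 2]; [0, 0, 0, 6, 0]; [0, 0, 0, 0, 12]] (rows listed top to bottom)


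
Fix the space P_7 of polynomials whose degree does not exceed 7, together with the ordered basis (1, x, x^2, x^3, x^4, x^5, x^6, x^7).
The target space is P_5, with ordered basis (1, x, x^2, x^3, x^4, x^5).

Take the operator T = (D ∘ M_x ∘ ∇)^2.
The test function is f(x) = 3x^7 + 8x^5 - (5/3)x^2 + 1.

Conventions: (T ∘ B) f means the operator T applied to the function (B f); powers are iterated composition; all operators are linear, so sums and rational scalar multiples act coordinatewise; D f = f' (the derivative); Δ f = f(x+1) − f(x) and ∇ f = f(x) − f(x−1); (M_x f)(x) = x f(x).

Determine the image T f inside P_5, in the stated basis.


the image equals g(x) = 5292x^5 - 20475x^4 + 38480x^3 - 37665x^2 + 17500x - 7643/3

∇ f = 21x^6 - 63x^5 + 145x^4 - 185x^3 + 143x^2 - (193/3)x + 38/3
M_x ∇ f = 21x^7 - 63x^6 + 145x^5 - 185x^4 + 143x^3 - (193/3)x^2 + (38/3)x
D M_x ∇ f = 147x^6 - 378x^5 + 725x^4 - 740x^3 + 429x^2 - (386/3)x + 38/3
∇ (D ∘ M_x ∘ ∇) f = 882x^5 - 4095x^4 + 9620x^3 - 12555x^2 + 8750x - 7643/3
M_x ∇ (D ∘ M_x ∘ ∇) f = 882x^6 - 4095x^5 + 9620x^4 - 12555x^3 + 8750x^2 - (7643/3)x
D M_x ∇ (D ∘ M_x ∘ ∇) f = 5292x^5 - 20475x^4 + 38480x^3 - 37665x^2 + 17500x - 7643/3


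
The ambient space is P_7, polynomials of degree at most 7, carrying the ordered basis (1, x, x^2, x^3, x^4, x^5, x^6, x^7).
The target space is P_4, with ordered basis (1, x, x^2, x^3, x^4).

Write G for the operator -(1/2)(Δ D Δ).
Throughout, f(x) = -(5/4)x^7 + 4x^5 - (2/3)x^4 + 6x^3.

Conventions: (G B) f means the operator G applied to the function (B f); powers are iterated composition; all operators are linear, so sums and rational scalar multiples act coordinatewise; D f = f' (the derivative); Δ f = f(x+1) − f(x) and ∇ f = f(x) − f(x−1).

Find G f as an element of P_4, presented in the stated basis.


g(x) = (525/4)x^4 + 525x^3 + (3195/4)x^2 + (1111/2)x + 485/4

Δ f = -(35/4)x^6 - (105/4)x^5 - (95/4)x^4 - (77/12)x^3 + (111/4)x^2 + (319/12)x + 97/12
D Δ f = -(105/2)x^5 - (525/4)x^4 - 95x^3 - (77/4)x^2 + (111/2)x + 319/12
Δ (D Δ) f = -(525/2)x^4 - 1050x^3 - (3195/2)x^2 - 1111x - 485/2
(-(1/2)(Δ D Δ)) f = (525/4)x^4 + 525x^3 + (3195/4)x^2 + (1111/2)x + 485/4


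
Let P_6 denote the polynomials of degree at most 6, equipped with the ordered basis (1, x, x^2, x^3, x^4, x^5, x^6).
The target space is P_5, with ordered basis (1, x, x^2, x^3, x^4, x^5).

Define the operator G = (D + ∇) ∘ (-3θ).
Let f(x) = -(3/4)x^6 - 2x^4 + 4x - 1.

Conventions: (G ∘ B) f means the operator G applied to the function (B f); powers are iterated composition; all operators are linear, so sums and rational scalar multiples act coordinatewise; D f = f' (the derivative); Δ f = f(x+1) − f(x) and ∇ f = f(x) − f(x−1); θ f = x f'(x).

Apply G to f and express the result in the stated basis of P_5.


θ f = -(9/2)x^6 - 8x^4 + 4x
(-3θ) f = (27/2)x^6 + 24x^4 - 12x
D (-3θ) f = 81x^5 + 96x^3 - 12
∇ (-3θ) f = 81x^5 - (405/2)x^4 + 366x^3 - (693/2)x^2 + 177x - 99/2
(D + ∇) (-3θ) f = 162x^5 - (405/2)x^4 + 462x^3 - (693/2)x^2 + 177x - 123/2

g(x) = 162x^5 - (405/2)x^4 + 462x^3 - (693/2)x^2 + 177x - 123/2


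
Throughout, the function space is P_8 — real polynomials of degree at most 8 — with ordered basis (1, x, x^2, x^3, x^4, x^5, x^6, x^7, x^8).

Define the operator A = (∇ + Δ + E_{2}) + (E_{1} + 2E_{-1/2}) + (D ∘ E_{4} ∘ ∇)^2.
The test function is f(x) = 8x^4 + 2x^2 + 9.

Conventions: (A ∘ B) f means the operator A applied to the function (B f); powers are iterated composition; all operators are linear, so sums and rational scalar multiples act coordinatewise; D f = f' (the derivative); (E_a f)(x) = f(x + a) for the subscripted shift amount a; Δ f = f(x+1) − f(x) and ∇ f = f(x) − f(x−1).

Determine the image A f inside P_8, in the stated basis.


g(x) = 32x^4 + 128x^3 + 272x^2 + 360x + 376

∇ f = 32x^3 - 48x^2 + 36x - 10
Δ f = 32x^3 + 48x^2 + 36x + 10
E_{2} f = 8x^4 + 64x^3 + 194x^2 + 264x + 145
(∇ + Δ + E_{2}) f = 8x^4 + 128x^3 + 194x^2 + 336x + 145
E_{1} f = 8x^4 + 32x^3 + 50x^2 + 36x + 19
E_{-1/2} f = 8x^4 - 16x^3 + 14x^2 - 6x + 10
(2E_{-1/2}) f = 16x^4 - 32x^3 + 28x^2 - 12x + 20
(E_{1} + 2E_{-1/2}) f = 24x^4 + 78x^2 + 24x + 39
∇ f = 32x^3 - 48x^2 + 36x - 10
E_{4} ∇ f = 32x^3 + 336x^2 + 1188x + 1414
D E_{4} ∇ f = 96x^2 + 672x + 1188
∇ (D ∘ E_{4} ∘ ∇) f = 192x + 576
E_{4} ∇ (D ∘ E_{4} ∘ ∇) f = 192x + 1344
D E_{4} ∇ (D ∘ E_{4} ∘ ∇) f = 192
((∇ + Δ + E_{2}) + (E_{1} + 2E_{-1/2}) + (D ∘ E_{4} ∘ ∇)^2) f = 32x^4 + 128x^3 + 272x^2 + 360x + 376


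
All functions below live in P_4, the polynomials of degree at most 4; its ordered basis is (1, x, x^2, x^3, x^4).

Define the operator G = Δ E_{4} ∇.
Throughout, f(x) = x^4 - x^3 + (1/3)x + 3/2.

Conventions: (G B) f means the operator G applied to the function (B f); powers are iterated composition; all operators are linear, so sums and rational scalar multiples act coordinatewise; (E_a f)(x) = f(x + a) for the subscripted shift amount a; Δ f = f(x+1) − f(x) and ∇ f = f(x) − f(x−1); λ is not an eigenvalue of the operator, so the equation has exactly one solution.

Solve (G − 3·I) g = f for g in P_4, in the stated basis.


the image equals g(x) = -(1/3)x^4 + (1/3)x^3 - (4/3)x^2 - (91/9)x - 365/18

write g with unknown coordinates in the stated basis and equate coefficients in (G − 3·I) g = f
solving from the highest basis element down gives g = -(1/3)x^4 + (1/3)x^3 - (4/3)x^2 - (91/9)x - 365/18
check: G g = -4x^2 - 30x - 178/3
so G g − 3·g = x^4 - x^3 + (1/3)x + 3/2 = f ✓


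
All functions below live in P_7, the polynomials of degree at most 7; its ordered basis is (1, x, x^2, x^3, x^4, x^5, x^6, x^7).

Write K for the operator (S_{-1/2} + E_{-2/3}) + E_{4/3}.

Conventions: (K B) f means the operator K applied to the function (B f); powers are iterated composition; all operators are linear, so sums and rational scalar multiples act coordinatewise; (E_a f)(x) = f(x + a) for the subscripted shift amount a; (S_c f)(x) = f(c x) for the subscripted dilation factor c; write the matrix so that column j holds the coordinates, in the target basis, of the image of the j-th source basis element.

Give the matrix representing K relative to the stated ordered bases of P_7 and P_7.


the matrix is [[3, 2/3, 20/9, 56/27, 272/81, 992/243, 4160/729, 16256/2187]; [0, 3/2, 4/3, 20/3, 224/27, 1360/81, 1984/81, 29120/729]; [0, 0, 9/4, 2, 40/3, 560/27, 1360/27, 6944/81]; [0, 0, 0, 15/8, 8/3, 200/9, 1120/27, 9520/81]; [0, 0, 0, 0, 33/16, 10/3, 100/3, 1960/27]; [0, 0, 0, 0, 0, 63/32, 4, 140/3]; [0, 0, 0, 0, 0, 0, 129/64, 14/3]; [0, 0, 0, 0, 0, 0, 0, 255/128]] (rows listed top to bottom)

image of 1: 3
image of x: (3/2)x + 2/3
image of x^2: (9/4)x^2 + (4/3)x + 20/9
image of x^3: (15/8)x^3 + 2x^2 + (20/3)x + 56/27
image of x^4: (33/16)x^4 + (8/3)x^3 + (40/3)x^2 + (224/27)x + 272/81
image of x^5: (63/32)x^5 + (10/3)x^4 + (200/9)x^3 + (560/27)x^2 + (1360/81)x + 992/243
image of x^6: (129/64)x^6 + 4x^5 + (100/3)x^4 + (1120/27)x^3 + (1360/27)x^2 + (1984/81)x + 4160/729
image of x^7: (255/128)x^7 + (14/3)x^6 + (140/3)x^5 + (1960/27)x^4 + (9520/81)x^3 + (6944/81)x^2 + (29120/729)x + 16256/2187
each image's coordinates form column j of the matrix


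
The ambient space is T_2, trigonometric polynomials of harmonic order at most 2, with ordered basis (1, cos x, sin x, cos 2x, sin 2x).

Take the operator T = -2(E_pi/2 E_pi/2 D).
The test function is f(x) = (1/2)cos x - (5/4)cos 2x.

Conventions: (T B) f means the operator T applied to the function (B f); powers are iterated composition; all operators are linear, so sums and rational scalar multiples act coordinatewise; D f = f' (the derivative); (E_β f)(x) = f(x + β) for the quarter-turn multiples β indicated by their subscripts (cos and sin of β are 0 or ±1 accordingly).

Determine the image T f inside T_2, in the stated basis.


D f = -(1/2)sin x + (5/2)sin 2x
E_pi/2 D f = -(1/2)cos x - (5/2)sin 2x
E_pi/2 E_pi/2 D f = (1/2)sin x + (5/2)sin 2x
(-2(E_pi/2 E_pi/2 D)) f = -sin x - 5sin 2x

the result is g(x) = -sin x - 5sin 2x


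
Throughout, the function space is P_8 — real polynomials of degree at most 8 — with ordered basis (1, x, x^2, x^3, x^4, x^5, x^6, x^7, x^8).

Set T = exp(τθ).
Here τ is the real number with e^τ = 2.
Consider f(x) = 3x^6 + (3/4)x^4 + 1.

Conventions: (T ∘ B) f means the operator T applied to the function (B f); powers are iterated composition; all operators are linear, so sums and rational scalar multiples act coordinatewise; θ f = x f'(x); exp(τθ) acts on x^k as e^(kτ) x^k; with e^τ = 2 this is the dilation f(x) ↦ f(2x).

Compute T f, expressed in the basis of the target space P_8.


exp(τθ) x^k = e^(kτ) x^k; with e^τ = 2 this sends x^k to 2^k x^k
x^4 ↦ 16 x^4
x^6 ↦ 64 x^6
applying this coordinatewise to f: exp(τθ) f = 192x^6 + 12x^4 + 1

g(x) = 192x^6 + 12x^4 + 1


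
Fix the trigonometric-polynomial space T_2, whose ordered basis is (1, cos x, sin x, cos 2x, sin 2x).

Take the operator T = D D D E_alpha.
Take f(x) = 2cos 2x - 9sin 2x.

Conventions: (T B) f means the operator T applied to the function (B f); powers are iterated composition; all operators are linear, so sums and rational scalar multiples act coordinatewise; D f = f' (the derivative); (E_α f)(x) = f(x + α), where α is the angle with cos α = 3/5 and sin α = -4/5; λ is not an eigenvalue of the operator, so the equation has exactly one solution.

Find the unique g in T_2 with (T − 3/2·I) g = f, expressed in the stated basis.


write g with unknown coordinates in the stated basis and equate coefficients in (T − 3/2·I) g = f
solving from the highest basis element down gives g = (180/8929)cos 2x + (8710/8929)sin 2x
check: T g = (18128/8929)cos 2x - (67296/8929)sin 2x
so T g − 3/2·g = 2cos 2x - 9sin 2x = f ✓

g(x) = (180/8929)cos 2x + (8710/8929)sin 2x


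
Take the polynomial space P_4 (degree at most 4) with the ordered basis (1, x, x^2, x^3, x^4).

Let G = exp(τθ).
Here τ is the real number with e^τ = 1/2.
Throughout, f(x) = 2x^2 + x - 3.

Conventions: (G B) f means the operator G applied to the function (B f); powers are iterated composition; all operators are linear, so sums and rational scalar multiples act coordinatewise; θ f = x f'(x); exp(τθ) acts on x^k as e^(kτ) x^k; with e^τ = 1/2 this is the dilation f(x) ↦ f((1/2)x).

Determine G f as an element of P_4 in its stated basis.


exp(τθ) x^k = e^(kτ) x^k; with e^τ = 1/2 this sends x^k to (1/2)^k x^k
x ↦ 1/2 x
x^2 ↦ 1/4 x^2
applying this coordinatewise to f: exp(τθ) f = (1/2)x^2 + (1/2)x - 3

the image equals g(x) = (1/2)x^2 + (1/2)x - 3
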